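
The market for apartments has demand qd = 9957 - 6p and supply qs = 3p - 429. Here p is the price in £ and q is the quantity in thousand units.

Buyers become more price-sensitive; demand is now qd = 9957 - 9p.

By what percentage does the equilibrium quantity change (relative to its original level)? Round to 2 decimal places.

-28.54

Initially, 9957 - 6p = 3p - 429, so 10386 = 9p and p = 1154, q = 3033.
With the change applied: demand qd = 9957 - 9p, supply qs = 3p - 429.
Clearing the new market: 9957 - 9p = 3p - 429, so p = 865.5 and q = 2167.5.
%Δq = (2167.5 − 3033) / 3033 × 100 = -28.54%.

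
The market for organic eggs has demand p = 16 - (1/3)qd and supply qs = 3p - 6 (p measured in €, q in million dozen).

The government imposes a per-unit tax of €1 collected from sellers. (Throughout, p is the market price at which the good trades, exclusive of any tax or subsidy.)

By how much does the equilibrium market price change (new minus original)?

Before the shock: 48 - 3p = 3p - 6 ⇒ 54 = 6p ⇒ p = 9, q = 21.
Since sellers keep the price net of the tax, the effective supply curve becomes qs = 3p - 9.
Setting them equal: 48 - 3p = 3p - 9 → 57 = 6p, so p = 9.5 and q = 19.5.
Δp = 9.5 − 9 = +0.5.

+0.5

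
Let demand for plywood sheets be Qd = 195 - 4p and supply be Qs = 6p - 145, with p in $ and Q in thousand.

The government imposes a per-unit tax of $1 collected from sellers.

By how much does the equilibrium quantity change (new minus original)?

-2.4

Initially, 195 - 4p = 6p - 145, so 340 = 10p and p = 34, Q = 59.
Since sellers keep the price net of the tax, the effective supply curve becomes Qs = 6p - 151.
New equilibrium: 195 - 4p = 6p - 151 ⇒ 346 = 10p ⇒ p = 34.6, Q = 56.6.
ΔQ = 56.6 − 59 = -2.4.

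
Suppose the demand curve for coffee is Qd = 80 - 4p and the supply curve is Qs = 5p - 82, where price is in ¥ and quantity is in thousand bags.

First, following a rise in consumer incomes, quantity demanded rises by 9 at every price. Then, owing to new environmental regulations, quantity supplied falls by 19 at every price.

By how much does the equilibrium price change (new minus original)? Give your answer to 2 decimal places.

Initially, 80 - 4p = 5p - 82, so 162 = 9p and p = 18, Q = 8.
With the change applied: demand Qd = 89 - 4p, supply Qs = 5p - 101.
Setting them equal: 89 - 4p = 5p - 101 → 190 = 9p, so p = 190/9 ≈ 21.1111 and Q = 41/9 ≈ 4.5556.
Δp = 21.1111 − 18 = +3.11.

+3.11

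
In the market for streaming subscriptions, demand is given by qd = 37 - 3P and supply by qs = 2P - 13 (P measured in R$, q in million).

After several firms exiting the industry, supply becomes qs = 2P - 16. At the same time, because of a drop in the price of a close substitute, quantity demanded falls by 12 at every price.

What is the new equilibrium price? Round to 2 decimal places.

8.20

Initially, 37 - 3P = 2P - 13, so 50 = 5P and P = 10, q = 7.
After the shift, demand is qd = 25 - 3P and supply is qs = 2P - 16.
Clearing the new market: 25 - 3P = 2P - 16, so P = 8.2 and q = 0.4.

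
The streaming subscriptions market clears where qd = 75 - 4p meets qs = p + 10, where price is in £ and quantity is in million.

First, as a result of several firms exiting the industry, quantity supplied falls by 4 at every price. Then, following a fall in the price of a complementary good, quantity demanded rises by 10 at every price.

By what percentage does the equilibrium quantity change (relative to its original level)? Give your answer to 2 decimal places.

-5.22

Before the shock: 75 - 4p = p + 10 ⇒ 65 = 5p ⇒ p = 13, q = 23.
The shock moves the curves to qd = 85 - 4p and qs = p + 6.
Equate the new curves: 85 - 4p = p + 6, giving 79 = 5p, p = 15.8, q = 21.8.
%Δq = (21.8 − 23) / 23 × 100 = -5.22%.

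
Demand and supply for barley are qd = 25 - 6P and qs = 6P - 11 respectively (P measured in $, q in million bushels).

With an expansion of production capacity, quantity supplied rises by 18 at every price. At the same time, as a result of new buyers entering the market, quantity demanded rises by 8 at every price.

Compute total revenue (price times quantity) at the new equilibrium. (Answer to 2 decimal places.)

Original equilibrium: 25 - 6P = 6P - 11 gives 36 = 12P, so P = 3 and q = 7.
The new curves are qd = 33 - 6P (demand) and qs = 6P + 7 (supply).
Setting them equal: 33 - 6P = 6P + 7 → 26 = 12P, so P = 13/6 ≈ 2.1667 and q = 20.
New expenditure = 2.1667 × 20 = 43.33.

43.33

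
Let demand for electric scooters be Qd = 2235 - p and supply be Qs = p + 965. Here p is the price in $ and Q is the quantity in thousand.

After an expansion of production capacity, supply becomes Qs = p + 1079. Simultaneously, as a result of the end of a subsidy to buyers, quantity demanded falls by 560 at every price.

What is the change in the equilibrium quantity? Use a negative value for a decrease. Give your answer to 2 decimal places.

-223.00

Solve the original market: 2235 - p = p + 965, hence p = 635 and Q = 1600.
With the change applied: demand Qd = 1675 - p, supply Qs = p + 1079.
Equate the new curves: 1675 - p = p + 1079, giving 596 = 2p, p = 298, Q = 1377.
ΔQ = 1377 − 1600 = -223.00.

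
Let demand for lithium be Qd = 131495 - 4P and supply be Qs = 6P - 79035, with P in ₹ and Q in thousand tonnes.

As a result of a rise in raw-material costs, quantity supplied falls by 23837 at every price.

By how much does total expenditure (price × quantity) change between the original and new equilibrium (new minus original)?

Initially, 131495 - 4P = 6P - 79035, so 210530 = 10P and P = 21053, Q = 47283.
The new curves are Qd = 131495 - 4P (demand) and Qs = 6P - 102872 (supply).
Setting them equal: 131495 - 4P = 6P - 102872 → 234367 = 10P, so P = 23436.7 and Q = 37748.2.
Expenditure moves from 21053×47283 = 995448999 to 23436.7×37748.2 = 884693238.94; change = -110755760.06.

-110755760.06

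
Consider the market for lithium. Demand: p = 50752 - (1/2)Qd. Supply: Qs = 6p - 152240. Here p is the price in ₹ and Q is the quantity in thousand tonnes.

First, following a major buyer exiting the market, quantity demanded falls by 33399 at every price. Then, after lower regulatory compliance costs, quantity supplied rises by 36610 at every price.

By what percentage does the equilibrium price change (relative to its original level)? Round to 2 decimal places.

Solve the original market: 101504 - 2p = 6p - 152240, hence p = 31718 and Q = 38068.
After the shift, demand is Qd = 68105 - 2p and supply is Qs = 6p - 115630.
New equilibrium: 68105 - 2p = 6p - 115630 ⇒ 183735 = 8p ⇒ p = 22966.875, Q = 22171.25.
%Δp = (22966.875 − 31718) / 31718 × 100 = -27.59%.

-27.59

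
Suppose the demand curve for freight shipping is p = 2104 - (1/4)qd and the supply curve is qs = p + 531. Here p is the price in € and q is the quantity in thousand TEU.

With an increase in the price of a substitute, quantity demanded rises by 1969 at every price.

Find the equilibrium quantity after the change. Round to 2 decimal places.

2501.80

Initially, 8416 - 4p = p + 531, so 7885 = 5p and p = 1577, q = 2108.
After the shift, demand is qd = 10385 - 4p and supply is qs = p + 531.
Setting them equal: 10385 - 4p = p + 531 → 9854 = 5p, so p = 1970.8 and q = 2501.8.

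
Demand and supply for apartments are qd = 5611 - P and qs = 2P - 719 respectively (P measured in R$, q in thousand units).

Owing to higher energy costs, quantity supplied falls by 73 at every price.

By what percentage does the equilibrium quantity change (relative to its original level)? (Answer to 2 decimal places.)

-0.70

Original equilibrium: 5611 - P = 2P - 719 gives 6330 = 3P, so P = 2110 and q = 3501.
The new curves are qd = 5611 - P (demand) and qs = 2P - 792 (supply).
Setting them equal: 5611 - P = 2P - 792 → 6403 = 3P, so P = 6403/3 ≈ 2134.3333 and q = 10430/3 ≈ 3476.6667.
%Δq = (3476.6667 − 3501) / 3501 × 100 = -0.70%.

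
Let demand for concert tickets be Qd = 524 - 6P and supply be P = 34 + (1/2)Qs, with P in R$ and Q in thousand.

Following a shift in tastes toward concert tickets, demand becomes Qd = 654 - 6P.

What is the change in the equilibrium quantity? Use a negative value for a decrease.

Original equilibrium: 524 - 6P = 2P - 68 gives 592 = 8P, so P = 74 and Q = 80.
The shock moves the curves to Qd = 654 - 6P and Qs = 2P - 68.
New equilibrium: 654 - 6P = 2P - 68 ⇒ 722 = 8P ⇒ P = 90.25, Q = 112.5.
ΔQ = 112.5 − 80 = +32.5.

+32.5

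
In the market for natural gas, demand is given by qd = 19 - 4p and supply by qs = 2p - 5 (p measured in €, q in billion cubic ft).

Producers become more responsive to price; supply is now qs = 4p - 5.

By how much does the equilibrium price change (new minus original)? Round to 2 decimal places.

Initially, 19 - 4p = 2p - 5, so 24 = 6p and p = 4, q = 3.
The shock moves the curves to qd = 19 - 4p and qs = 4p - 5.
Clearing the new market: 19 - 4p = 4p - 5, so p = 3 and q = 7.
Δp = 3 − 4 = -1.00.

-1.00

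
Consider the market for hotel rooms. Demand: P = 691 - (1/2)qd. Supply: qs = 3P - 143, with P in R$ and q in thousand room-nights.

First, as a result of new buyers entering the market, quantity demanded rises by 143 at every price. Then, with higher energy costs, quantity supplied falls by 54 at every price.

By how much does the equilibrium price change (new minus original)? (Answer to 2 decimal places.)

Solve the original market: 1382 - 2P = 3P - 143, hence P = 305 and q = 772.
With the change applied: demand qd = 1525 - 2P, supply qs = 3P - 197.
Setting them equal: 1525 - 2P = 3P - 197 → 1722 = 5P, so P = 344.4 and q = 836.2.
ΔP = 344.4 − 305 = +39.40.

+39.40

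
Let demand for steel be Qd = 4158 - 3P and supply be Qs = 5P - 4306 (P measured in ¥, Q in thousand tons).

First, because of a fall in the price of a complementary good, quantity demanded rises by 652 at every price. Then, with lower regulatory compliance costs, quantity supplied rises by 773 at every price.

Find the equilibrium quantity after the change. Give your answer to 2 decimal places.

Before the shock: 4158 - 3P = 5P - 4306 ⇒ 8464 = 8P ⇒ P = 1058, Q = 984.
After the shift, demand is Qd = 4810 - 3P and supply is Qs = 5P - 3533.
Clearing the new market: 4810 - 3P = 5P - 3533, so P = 1042.875 and Q = 1681.375.

1681.38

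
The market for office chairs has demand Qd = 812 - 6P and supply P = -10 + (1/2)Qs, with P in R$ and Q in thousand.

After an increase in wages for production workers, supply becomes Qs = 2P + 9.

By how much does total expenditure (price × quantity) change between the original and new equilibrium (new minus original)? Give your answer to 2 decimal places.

-528.34

Solve the original market: 812 - 6P = 2P + 20, hence P = 99 and Q = 218.
The new curves are Qd = 812 - 6P (demand) and Qs = 2P + 9 (supply).
New equilibrium: 812 - 6P = 2P + 9 ⇒ 803 = 8P ⇒ P = 100.375, Q = 209.75.
Expenditure moves from 99×218 = 21582 to 100.375×209.75 = 21053.65625; change = -528.34.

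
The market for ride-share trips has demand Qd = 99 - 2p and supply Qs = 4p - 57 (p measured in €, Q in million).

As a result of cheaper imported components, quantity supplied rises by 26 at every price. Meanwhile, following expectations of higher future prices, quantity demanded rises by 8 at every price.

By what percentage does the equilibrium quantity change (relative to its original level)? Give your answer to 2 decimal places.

+29.79

Initially, 99 - 2p = 4p - 57, so 156 = 6p and p = 26, Q = 47.
The shock moves the curves to Qd = 107 - 2p and Qs = 4p - 31.
Equate the new curves: 107 - 2p = 4p - 31, giving 138 = 6p, p = 23, Q = 61.
%ΔQ = (61 − 47) / 47 × 100 = +29.79%.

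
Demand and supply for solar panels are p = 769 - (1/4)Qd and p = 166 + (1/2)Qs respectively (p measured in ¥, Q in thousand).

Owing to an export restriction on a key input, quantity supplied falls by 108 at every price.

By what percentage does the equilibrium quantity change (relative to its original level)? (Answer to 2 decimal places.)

Solve the original market: 3076 - 4p = 2p - 332, hence p = 568 and Q = 804.
With the change applied: demand Qd = 3076 - 4p, supply Qs = 2p - 440.
Equate the new curves: 3076 - 4p = 2p - 440, giving 3516 = 6p, p = 586, Q = 732.
%ΔQ = (732 − 804) / 804 × 100 = -8.96%.

-8.96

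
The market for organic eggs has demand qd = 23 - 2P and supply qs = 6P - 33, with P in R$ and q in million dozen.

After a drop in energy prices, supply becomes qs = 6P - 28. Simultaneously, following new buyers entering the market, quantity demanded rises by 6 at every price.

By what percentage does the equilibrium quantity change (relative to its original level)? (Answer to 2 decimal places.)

+63.89

Initially, 23 - 2P = 6P - 33, so 56 = 8P and P = 7, q = 9.
The new curves are qd = 29 - 2P (demand) and qs = 6P - 28 (supply).
Equate the new curves: 29 - 2P = 6P - 28, giving 57 = 8P, P = 7.125, q = 14.75.
%Δq = (14.75 − 9) / 9 × 100 = +63.89%.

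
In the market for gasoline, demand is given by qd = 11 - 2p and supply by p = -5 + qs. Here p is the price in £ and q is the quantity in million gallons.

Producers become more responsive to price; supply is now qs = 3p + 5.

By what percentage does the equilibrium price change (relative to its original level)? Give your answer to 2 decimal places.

Original equilibrium: 11 - 2p = p + 5 gives 6 = 3p, so p = 2 and q = 7.
After the shift, demand is qd = 11 - 2p and supply is qs = 3p + 5.
Clearing the new market: 11 - 2p = 3p + 5, so p = 1.2 and q = 8.6.
%Δp = (1.2 − 2) / 2 × 100 = -40.00%.

-40.00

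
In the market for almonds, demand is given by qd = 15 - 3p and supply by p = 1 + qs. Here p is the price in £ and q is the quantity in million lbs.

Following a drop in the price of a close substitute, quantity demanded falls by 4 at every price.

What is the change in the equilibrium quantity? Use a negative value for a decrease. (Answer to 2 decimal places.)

Before the shock: 15 - 3p = p - 1 ⇒ 16 = 4p ⇒ p = 4, q = 3.
The shock moves the curves to qd = 11 - 3p and qs = p - 1.
Setting them equal: 11 - 3p = p - 1 → 12 = 4p, so p = 3 and q = 2.
Δq = 2 − 3 = -1.00.

-1.00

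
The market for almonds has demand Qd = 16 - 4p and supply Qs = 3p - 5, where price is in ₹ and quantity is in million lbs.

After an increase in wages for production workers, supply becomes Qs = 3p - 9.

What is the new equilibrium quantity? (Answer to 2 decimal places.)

1.71

Before the shock: 16 - 4p = 3p - 5 ⇒ 21 = 7p ⇒ p = 3, Q = 4.
The new curves are Qd = 16 - 4p (demand) and Qs = 3p - 9 (supply).
Setting them equal: 16 - 4p = 3p - 9 → 25 = 7p, so p = 25/7 ≈ 3.5714 and Q = 12/7 ≈ 1.7143.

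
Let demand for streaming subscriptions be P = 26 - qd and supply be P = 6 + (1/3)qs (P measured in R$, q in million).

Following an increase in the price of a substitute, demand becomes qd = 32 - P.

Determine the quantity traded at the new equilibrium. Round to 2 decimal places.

Solve the original market: 26 - P = 3P - 18, hence P = 11 and q = 15.
The shock moves the curves to qd = 32 - P and qs = 3P - 18.
New equilibrium: 32 - P = 3P - 18 ⇒ 50 = 4P ⇒ P = 12.5, q = 19.5.

19.50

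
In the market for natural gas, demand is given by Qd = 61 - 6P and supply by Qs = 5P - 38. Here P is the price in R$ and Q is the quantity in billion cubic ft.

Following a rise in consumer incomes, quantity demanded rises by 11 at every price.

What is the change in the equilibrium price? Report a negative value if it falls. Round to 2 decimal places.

+1.00

Original equilibrium: 61 - 6P = 5P - 38 gives 99 = 11P, so P = 9 and Q = 7.
After the shift, demand is Qd = 72 - 6P and supply is Qs = 5P - 38.
New equilibrium: 72 - 6P = 5P - 38 ⇒ 110 = 11P ⇒ P = 10, Q = 12.
ΔP = 10 − 9 = +1.00.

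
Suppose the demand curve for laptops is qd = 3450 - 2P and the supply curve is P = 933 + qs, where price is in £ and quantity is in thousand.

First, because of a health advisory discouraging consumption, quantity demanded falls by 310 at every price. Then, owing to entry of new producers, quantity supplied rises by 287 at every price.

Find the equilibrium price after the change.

1262

Solve the original market: 3450 - 2P = P - 933, hence P = 1461 and q = 528.
After the shift, demand is qd = 3140 - 2P and supply is qs = P - 646.
Clearing the new market: 3140 - 2P = P - 646, so P = 1262 and q = 616.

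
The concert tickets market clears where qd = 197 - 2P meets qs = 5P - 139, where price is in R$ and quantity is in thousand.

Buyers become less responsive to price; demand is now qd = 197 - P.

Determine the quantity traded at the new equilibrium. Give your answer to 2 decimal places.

Solve the original market: 197 - 2P = 5P - 139, hence P = 48 and q = 101.
The shock moves the curves to qd = 197 - P and qs = 5P - 139.
Equate the new curves: 197 - P = 5P - 139, giving 336 = 6P, P = 56, q = 141.

141.00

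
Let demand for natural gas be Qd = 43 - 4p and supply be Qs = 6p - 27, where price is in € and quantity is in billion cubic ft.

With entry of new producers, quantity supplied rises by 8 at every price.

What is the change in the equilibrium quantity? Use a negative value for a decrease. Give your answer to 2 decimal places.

+3.20

Solve the original market: 43 - 4p = 6p - 27, hence p = 7 and Q = 15.
After the shift, demand is Qd = 43 - 4p and supply is Qs = 6p - 19.
Clearing the new market: 43 - 4p = 6p - 19, so p = 6.2 and Q = 18.2.
ΔQ = 18.2 − 15 = +3.20.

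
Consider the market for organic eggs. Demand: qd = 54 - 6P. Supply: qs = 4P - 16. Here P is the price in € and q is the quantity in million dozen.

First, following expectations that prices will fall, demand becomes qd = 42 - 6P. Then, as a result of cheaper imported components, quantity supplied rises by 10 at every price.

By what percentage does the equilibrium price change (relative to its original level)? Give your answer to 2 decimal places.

Initially, 54 - 6P = 4P - 16, so 70 = 10P and P = 7, q = 12.
The shock moves the curves to qd = 42 - 6P and qs = 4P - 6.
Clearing the new market: 42 - 6P = 4P - 6, so P = 4.8 and q = 13.2.
%ΔP = (4.8 − 7) / 7 × 100 = -31.43%.

-31.43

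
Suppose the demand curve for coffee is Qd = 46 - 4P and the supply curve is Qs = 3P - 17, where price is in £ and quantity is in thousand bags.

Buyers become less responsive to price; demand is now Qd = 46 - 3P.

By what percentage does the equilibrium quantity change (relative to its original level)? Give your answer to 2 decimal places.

+45.00

Initially, 46 - 4P = 3P - 17, so 63 = 7P and P = 9, Q = 10.
The shock moves the curves to Qd = 46 - 3P and Qs = 3P - 17.
Equate the new curves: 46 - 3P = 3P - 17, giving 63 = 6P, P = 10.5, Q = 14.5.
%ΔQ = (14.5 − 10) / 10 × 100 = +45.00%.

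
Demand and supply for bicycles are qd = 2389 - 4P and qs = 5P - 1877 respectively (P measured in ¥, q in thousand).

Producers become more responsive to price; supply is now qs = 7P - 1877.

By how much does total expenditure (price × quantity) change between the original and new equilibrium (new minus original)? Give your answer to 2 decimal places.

+91203.87

Initially, 2389 - 4P = 5P - 1877, so 4266 = 9P and P = 474, q = 493.
The new curves are qd = 2389 - 4P (demand) and qs = 7P - 1877 (supply).
Clearing the new market: 2389 - 4P = 7P - 1877, so P = 4266/11 ≈ 387.8182 and q = 9215/11 ≈ 837.7273.
Expenditure moves from 474×493 = 233682 to 387.8182×837.7273 = 324885.8678; change = +91203.87.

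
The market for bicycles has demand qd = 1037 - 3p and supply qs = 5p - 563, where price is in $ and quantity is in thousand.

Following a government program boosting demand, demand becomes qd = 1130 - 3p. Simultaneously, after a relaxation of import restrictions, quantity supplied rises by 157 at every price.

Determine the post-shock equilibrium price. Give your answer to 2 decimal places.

192.00

Solve the original market: 1037 - 3p = 5p - 563, hence p = 200 and q = 437.
The new curves are qd = 1130 - 3p (demand) and qs = 5p - 406 (supply).
Equate the new curves: 1130 - 3p = 5p - 406, giving 1536 = 8p, p = 192, q = 554.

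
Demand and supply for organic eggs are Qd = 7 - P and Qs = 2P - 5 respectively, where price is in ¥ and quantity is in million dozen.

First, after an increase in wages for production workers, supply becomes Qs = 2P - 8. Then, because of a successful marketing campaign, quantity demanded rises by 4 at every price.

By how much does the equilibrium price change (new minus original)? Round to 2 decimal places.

+2.33

Before the shock: 7 - P = 2P - 5 ⇒ 12 = 3P ⇒ P = 4, Q = 3.
The new curves are Qd = 11 - P (demand) and Qs = 2P - 8 (supply).
Clearing the new market: 11 - P = 2P - 8, so P = 19/3 ≈ 6.3333 and Q = 14/3 ≈ 4.6667.
ΔP = 6.3333 − 4 = +2.33.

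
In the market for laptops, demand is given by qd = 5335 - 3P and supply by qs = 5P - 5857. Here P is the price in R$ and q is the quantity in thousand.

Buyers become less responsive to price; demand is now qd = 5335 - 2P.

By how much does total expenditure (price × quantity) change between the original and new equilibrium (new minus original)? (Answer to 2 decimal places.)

+1825152.53

Initially, 5335 - 3P = 5P - 5857, so 11192 = 8P and P = 1399, q = 1138.
With the change applied: demand qd = 5335 - 2P, supply qs = 5P - 5857.
Setting them equal: 5335 - 2P = 5P - 5857 → 11192 = 7P, so P = 11192/7 ≈ 1598.8571 and q = 14961/7 ≈ 2137.2857.
Expenditure moves from 1399×1138 = 1592062 to 1598.8571×2137.2857 = 3417214.5306; change = +1825152.53.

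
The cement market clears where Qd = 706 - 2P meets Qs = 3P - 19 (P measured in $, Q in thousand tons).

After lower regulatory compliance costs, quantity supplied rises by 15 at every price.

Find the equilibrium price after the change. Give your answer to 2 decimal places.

142.00

Solve the original market: 706 - 2P = 3P - 19, hence P = 145 and Q = 416.
The new curves are Qd = 706 - 2P (demand) and Qs = 3P - 4 (supply).
Clearing the new market: 706 - 2P = 3P - 4, so P = 142 and Q = 422.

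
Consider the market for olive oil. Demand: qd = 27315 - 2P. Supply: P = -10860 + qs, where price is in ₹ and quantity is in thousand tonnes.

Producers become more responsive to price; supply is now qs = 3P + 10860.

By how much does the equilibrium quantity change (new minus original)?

+4388

Original equilibrium: 27315 - 2P = P + 10860 gives 16455 = 3P, so P = 5485 and q = 16345.
The shock moves the curves to qd = 27315 - 2P and qs = 3P + 10860.
Setting them equal: 27315 - 2P = 3P + 10860 → 16455 = 5P, so P = 3291 and q = 20733.
Δq = 20733 − 16345 = +4388.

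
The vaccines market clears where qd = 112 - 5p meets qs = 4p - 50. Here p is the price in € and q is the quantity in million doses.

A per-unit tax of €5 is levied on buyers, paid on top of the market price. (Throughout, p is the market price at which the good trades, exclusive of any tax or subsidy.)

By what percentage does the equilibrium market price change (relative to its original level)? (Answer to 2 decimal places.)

Before the shock: 112 - 5p = 4p - 50 ⇒ 162 = 9p ⇒ p = 18, q = 22.
Since buyers pay the price plus the tax, the effective demand curve becomes qd = 87 - 5p.
New equilibrium: 87 - 5p = 4p - 50 ⇒ 137 = 9p ⇒ p = 137/9 ≈ 15.2222, q = 98/9 ≈ 10.8889.
%Δp = (15.2222 − 18) / 18 × 100 = -15.43%.

-15.43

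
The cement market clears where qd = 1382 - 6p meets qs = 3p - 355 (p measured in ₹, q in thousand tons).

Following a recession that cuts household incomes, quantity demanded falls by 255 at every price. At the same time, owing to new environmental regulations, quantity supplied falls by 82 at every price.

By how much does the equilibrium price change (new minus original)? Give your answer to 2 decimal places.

-19.22

Before the shock: 1382 - 6p = 3p - 355 ⇒ 1737 = 9p ⇒ p = 193, q = 224.
The shock moves the curves to qd = 1127 - 6p and qs = 3p - 437.
Setting them equal: 1127 - 6p = 3p - 437 → 1564 = 9p, so p = 1564/9 ≈ 173.7778 and q = 253/3 ≈ 84.3333.
Δp = 173.7778 − 193 = -19.22.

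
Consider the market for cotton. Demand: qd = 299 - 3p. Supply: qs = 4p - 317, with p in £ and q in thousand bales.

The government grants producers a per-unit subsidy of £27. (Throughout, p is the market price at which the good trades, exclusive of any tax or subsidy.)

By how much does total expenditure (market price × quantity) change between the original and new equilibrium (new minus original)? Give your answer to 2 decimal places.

Before the shock: 299 - 3p = 4p - 317 ⇒ 616 = 7p ⇒ p = 88, q = 35.
Since sellers receive the price plus the subsidy, the effective supply curve becomes qs = 4p - 209.
Setting them equal: 299 - 3p = 4p - 209 → 508 = 7p, so p = 508/7 ≈ 72.5714 and q = 569/7 ≈ 81.2857.
Expenditure moves from 88×35 = 3080 to 72.5714×81.2857 = 5899.0204; change = +2819.02.

+2819.02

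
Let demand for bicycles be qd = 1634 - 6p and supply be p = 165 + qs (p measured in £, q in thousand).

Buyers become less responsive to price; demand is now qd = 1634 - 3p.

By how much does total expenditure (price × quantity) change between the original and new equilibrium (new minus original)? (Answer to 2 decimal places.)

Before the shock: 1634 - 6p = p - 165 ⇒ 1799 = 7p ⇒ p = 257, q = 92.
After the shift, demand is qd = 1634 - 3p and supply is qs = p - 165.
New equilibrium: 1634 - 3p = p - 165 ⇒ 1799 = 4p ⇒ p = 449.75, q = 284.75.
Expenditure moves from 257×92 = 23644 to 449.75×284.75 = 128066.3125; change = +104422.31.

+104422.31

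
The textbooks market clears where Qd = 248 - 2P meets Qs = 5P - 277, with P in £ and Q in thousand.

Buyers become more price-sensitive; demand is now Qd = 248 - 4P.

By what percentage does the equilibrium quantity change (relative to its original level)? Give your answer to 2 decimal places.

-85.03

Solve the original market: 248 - 2P = 5P - 277, hence P = 75 and Q = 98.
With the change applied: demand Qd = 248 - 4P, supply Qs = 5P - 277.
Equate the new curves: 248 - 4P = 5P - 277, giving 525 = 9P, P = 175/3 ≈ 58.3333, Q = 44/3 ≈ 14.6667.
%ΔQ = (14.6667 − 98) / 98 × 100 = -85.03%.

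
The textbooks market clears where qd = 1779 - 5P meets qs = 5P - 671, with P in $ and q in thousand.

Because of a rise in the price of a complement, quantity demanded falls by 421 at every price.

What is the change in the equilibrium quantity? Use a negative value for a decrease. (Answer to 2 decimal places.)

Initially, 1779 - 5P = 5P - 671, so 2450 = 10P and P = 245, q = 554.
The new curves are qd = 1358 - 5P (demand) and qs = 5P - 671 (supply).
Equate the new curves: 1358 - 5P = 5P - 671, giving 2029 = 10P, P = 202.9, q = 343.5.
Δq = 343.5 − 554 = -210.50.

-210.50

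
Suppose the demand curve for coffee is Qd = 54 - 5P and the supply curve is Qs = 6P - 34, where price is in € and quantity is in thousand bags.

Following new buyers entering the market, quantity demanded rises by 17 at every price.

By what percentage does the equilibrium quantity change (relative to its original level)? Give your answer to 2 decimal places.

+66.23

Before the shock: 54 - 5P = 6P - 34 ⇒ 88 = 11P ⇒ P = 8, Q = 14.
The new curves are Qd = 71 - 5P (demand) and Qs = 6P - 34 (supply).
Clearing the new market: 71 - 5P = 6P - 34, so P = 105/11 ≈ 9.5455 and Q = 256/11 ≈ 23.2727.
%ΔQ = (23.2727 − 14) / 14 × 100 = +66.23%.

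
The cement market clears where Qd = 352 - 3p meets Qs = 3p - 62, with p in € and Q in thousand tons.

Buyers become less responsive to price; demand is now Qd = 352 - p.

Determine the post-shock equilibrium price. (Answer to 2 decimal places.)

103.50

Original equilibrium: 352 - 3p = 3p - 62 gives 414 = 6p, so p = 69 and Q = 145.
After the shift, demand is Qd = 352 - p and supply is Qs = 3p - 62.
New equilibrium: 352 - p = 3p - 62 ⇒ 414 = 4p ⇒ p = 103.5, Q = 248.5.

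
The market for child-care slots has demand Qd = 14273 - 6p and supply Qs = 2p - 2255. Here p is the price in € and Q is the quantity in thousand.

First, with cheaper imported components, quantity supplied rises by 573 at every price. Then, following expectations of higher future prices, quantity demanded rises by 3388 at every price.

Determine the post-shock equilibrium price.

2417.875

Before the shock: 14273 - 6p = 2p - 2255 ⇒ 16528 = 8p ⇒ p = 2066, Q = 1877.
The shock moves the curves to Qd = 17661 - 6p and Qs = 2p - 1682.
New equilibrium: 17661 - 6p = 2p - 1682 ⇒ 19343 = 8p ⇒ p = 2417.875, Q = 3153.75.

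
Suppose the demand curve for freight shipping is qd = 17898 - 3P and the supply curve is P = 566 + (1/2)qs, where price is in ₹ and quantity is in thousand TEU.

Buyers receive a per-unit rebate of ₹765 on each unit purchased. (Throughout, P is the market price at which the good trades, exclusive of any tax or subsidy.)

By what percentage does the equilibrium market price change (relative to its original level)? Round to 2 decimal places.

Original equilibrium: 17898 - 3P = 2P - 1132 gives 19030 = 5P, so P = 3806 and q = 6480.
Since buyers' out-of-pocket price is the market price minus the rebate, the effective demand curve becomes qd = 20193 - 3P.
Clearing the new market: 20193 - 3P = 2P - 1132, so P = 4265 and q = 7398.
%ΔP = (4265 − 3806) / 3806 × 100 = +12.06%.

+12.06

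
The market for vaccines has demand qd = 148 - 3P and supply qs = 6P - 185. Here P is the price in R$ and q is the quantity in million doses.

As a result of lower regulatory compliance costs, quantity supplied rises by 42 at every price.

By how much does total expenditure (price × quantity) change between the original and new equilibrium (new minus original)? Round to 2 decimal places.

Solve the original market: 148 - 3P = 6P - 185, hence P = 37 and q = 37.
The shock moves the curves to qd = 148 - 3P and qs = 6P - 143.
Setting them equal: 148 - 3P = 6P - 143 → 291 = 9P, so P = 97/3 ≈ 32.3333 and q = 51.
Expenditure moves from 37×37 = 1369 to 32.3333×51 = 1649; change = +280.00.

+280.00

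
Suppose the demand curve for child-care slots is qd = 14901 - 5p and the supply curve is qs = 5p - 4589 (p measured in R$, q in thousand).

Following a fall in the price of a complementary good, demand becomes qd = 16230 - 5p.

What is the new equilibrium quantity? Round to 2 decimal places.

Initially, 14901 - 5p = 5p - 4589, so 19490 = 10p and p = 1949, q = 5156.
After the shift, demand is qd = 16230 - 5p and supply is qs = 5p - 4589.
New equilibrium: 16230 - 5p = 5p - 4589 ⇒ 20819 = 10p ⇒ p = 2081.9, q = 5820.5.

5820.50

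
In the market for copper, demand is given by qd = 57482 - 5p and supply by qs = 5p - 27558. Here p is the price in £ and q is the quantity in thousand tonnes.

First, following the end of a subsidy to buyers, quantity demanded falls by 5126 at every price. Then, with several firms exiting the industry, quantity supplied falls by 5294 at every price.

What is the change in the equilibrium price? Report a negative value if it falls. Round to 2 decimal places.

Original equilibrium: 57482 - 5p = 5p - 27558 gives 85040 = 10p, so p = 8504 and q = 14962.
The new curves are qd = 52356 - 5p (demand) and qs = 5p - 32852 (supply).
Setting them equal: 52356 - 5p = 5p - 32852 → 85208 = 10p, so p = 8520.8 and q = 9752.
Δp = 8520.8 − 8504 = +16.80.

+16.80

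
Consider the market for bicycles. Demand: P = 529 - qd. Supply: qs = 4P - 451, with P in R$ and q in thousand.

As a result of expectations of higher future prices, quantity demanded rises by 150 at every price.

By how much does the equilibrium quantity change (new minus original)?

Before the shock: 529 - P = 4P - 451 ⇒ 980 = 5P ⇒ P = 196, q = 333.
The new curves are qd = 679 - P (demand) and qs = 4P - 451 (supply).
New equilibrium: 679 - P = 4P - 451 ⇒ 1130 = 5P ⇒ P = 226, q = 453.
Δq = 453 − 333 = +120.

+120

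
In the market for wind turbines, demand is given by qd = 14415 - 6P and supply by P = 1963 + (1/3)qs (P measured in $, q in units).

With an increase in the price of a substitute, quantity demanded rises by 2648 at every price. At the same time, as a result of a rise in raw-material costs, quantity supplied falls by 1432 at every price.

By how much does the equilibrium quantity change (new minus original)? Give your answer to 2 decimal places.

-72.00

Initially, 14415 - 6P = 3P - 5889, so 20304 = 9P and P = 2256, q = 879.
After the shift, demand is qd = 17063 - 6P and supply is qs = 3P - 7321.
Equate the new curves: 17063 - 6P = 3P - 7321, giving 24384 = 9P, P = 8128/3 ≈ 2709.3333, q = 807.
Δq = 807 − 879 = -72.00.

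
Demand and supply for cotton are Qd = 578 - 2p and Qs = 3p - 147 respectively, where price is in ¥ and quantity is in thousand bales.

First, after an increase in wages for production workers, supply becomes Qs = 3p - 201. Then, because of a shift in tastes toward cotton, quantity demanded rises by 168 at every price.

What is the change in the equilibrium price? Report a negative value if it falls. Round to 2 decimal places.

+44.40

Before the shock: 578 - 2p = 3p - 147 ⇒ 725 = 5p ⇒ p = 145, Q = 288.
After the shift, demand is Qd = 746 - 2p and supply is Qs = 3p - 201.
Clearing the new market: 746 - 2p = 3p - 201, so p = 189.4 and Q = 367.2.
Δp = 189.4 − 145 = +44.40.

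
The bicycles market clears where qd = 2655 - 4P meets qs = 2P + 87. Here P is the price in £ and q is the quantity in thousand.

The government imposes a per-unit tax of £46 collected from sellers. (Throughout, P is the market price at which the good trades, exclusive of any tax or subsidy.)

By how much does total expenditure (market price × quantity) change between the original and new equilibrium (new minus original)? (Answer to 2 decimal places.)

Solve the original market: 2655 - 4P = 2P + 87, hence P = 428 and q = 943.
Since sellers keep the price net of the tax, the effective supply curve becomes qs = 2P - 5.
Clearing the new market: 2655 - 4P = 2P - 5, so P = 1330/3 ≈ 443.3333 and q = 2645/3 ≈ 881.6667.
Expenditure moves from 428×943 = 403604 to 443.3333×881.6667 = 390872.2222; change = -12731.78.

-12731.78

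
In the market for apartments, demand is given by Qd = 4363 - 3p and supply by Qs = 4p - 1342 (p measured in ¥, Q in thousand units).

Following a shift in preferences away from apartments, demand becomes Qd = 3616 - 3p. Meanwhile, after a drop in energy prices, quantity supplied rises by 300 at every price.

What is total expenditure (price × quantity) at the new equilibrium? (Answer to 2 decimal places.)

Solve the original market: 4363 - 3p = 4p - 1342, hence p = 815 and Q = 1918.
With the change applied: demand Qd = 3616 - 3p, supply Qs = 4p - 1042.
Equate the new curves: 3616 - 3p = 4p - 1042, giving 4658 = 7p, p = 4658/7 ≈ 665.4286, Q = 11338/7 ≈ 1619.7143.
New expenditure = 665.4286 × 1619.7143 = 1077804.16.

1077804.16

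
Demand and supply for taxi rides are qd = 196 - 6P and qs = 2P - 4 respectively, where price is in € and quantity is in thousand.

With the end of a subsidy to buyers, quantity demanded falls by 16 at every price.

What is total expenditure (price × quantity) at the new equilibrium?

Solve the original market: 196 - 6P = 2P - 4, hence P = 25 and q = 46.
The shock moves the curves to qd = 180 - 6P and qs = 2P - 4.
Equate the new curves: 180 - 6P = 2P - 4, giving 184 = 8P, P = 23, q = 42.
New expenditure = 23 × 42 = 966.

966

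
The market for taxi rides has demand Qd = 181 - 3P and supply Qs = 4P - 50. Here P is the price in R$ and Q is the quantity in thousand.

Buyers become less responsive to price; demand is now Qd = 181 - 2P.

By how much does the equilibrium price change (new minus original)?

+5.5

Initially, 181 - 3P = 4P - 50, so 231 = 7P and P = 33, Q = 82.
The shock moves the curves to Qd = 181 - 2P and Qs = 4P - 50.
New equilibrium: 181 - 2P = 4P - 50 ⇒ 231 = 6P ⇒ P = 38.5, Q = 104.
ΔP = 38.5 − 33 = +5.5.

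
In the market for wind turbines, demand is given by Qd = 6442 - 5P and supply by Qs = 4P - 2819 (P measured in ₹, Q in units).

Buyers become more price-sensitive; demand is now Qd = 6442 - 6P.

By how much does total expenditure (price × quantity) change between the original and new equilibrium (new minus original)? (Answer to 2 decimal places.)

Original equilibrium: 6442 - 5P = 4P - 2819 gives 9261 = 9P, so P = 1029 and Q = 1297.
With the change applied: demand Qd = 6442 - 6P, supply Qs = 4P - 2819.
Equate the new curves: 6442 - 6P = 4P - 2819, giving 9261 = 10P, P = 926.1, Q = 885.4.
Expenditure moves from 1029×1297 = 1334613 to 926.1×885.4 = 819968.94; change = -514644.06.

-514644.06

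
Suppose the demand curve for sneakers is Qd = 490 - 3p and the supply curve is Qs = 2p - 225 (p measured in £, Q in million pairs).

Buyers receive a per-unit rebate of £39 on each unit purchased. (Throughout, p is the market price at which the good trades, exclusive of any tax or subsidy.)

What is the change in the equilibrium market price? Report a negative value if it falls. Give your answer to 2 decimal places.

Before the shock: 490 - 3p = 2p - 225 ⇒ 715 = 5p ⇒ p = 143, Q = 61.
Since buyers' out-of-pocket price is the market price minus the rebate, the effective demand curve becomes Qd = 607 - 3p.
Equate the new curves: 607 - 3p = 2p - 225, giving 832 = 5p, p = 166.4, Q = 107.8.
Δp = 166.4 − 143 = +23.40.

+23.40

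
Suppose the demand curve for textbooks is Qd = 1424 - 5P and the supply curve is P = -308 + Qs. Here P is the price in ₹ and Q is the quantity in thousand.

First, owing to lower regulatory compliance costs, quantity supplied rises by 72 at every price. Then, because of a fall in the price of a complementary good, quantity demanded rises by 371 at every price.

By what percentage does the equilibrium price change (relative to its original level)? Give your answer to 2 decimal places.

Before the shock: 1424 - 5P = P + 308 ⇒ 1116 = 6P ⇒ P = 186, Q = 494.
The shock moves the curves to Qd = 1795 - 5P and Qs = P + 380.
New equilibrium: 1795 - 5P = P + 380 ⇒ 1415 = 6P ⇒ P = 1415/6 ≈ 235.8333, Q = 3695/6 ≈ 615.8333.
%ΔP = (235.8333 − 186) / 186 × 100 = +26.79%.

+26.79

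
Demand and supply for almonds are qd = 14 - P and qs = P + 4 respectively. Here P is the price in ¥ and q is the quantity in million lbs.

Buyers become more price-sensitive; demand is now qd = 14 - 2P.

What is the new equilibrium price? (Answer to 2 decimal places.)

3.33

Solve the original market: 14 - P = P + 4, hence P = 5 and q = 9.
The new curves are qd = 14 - 2P (demand) and qs = P + 4 (supply).
Clearing the new market: 14 - 2P = P + 4, so P = 10/3 ≈ 3.3333 and q = 22/3 ≈ 7.3333.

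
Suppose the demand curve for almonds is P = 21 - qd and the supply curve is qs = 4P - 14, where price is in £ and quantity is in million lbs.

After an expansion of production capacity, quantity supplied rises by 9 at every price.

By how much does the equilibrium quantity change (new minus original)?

+1.8

Original equilibrium: 21 - P = 4P - 14 gives 35 = 5P, so P = 7 and q = 14.
With the change applied: demand qd = 21 - P, supply qs = 4P - 5.
Equate the new curves: 21 - P = 4P - 5, giving 26 = 5P, P = 5.2, q = 15.8.
Δq = 15.8 − 14 = +1.8.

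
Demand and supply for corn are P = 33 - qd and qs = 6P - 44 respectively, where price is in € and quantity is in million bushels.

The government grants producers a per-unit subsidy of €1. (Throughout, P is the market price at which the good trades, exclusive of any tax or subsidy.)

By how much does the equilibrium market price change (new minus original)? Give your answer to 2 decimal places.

Solve the original market: 33 - P = 6P - 44, hence P = 11 and q = 22.
Since sellers receive the price plus the subsidy, the effective supply curve becomes qs = 6P - 38.
Clearing the new market: 33 - P = 6P - 38, so P = 71/7 ≈ 10.1429 and q = 160/7 ≈ 22.8571.
ΔP = 10.1429 − 11 = -0.86.

-0.86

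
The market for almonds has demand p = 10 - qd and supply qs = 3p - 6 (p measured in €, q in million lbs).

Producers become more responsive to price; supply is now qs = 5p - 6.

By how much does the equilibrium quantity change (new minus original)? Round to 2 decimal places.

Original equilibrium: 10 - p = 3p - 6 gives 16 = 4p, so p = 4 and q = 6.
With the change applied: demand qd = 10 - p, supply qs = 5p - 6.
Setting them equal: 10 - p = 5p - 6 → 16 = 6p, so p = 8/3 ≈ 2.6667 and q = 22/3 ≈ 7.3333.
Δq = 7.3333 − 6 = +1.33.

+1.33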